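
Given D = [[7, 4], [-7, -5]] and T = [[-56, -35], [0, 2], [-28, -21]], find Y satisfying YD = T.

Since D sits to the right of Y, Y = TD⁻¹.
det D = -7, so D⁻¹ = [[5/7, 4/7], [-1, -1]].
Y = TD⁻¹ = [[-56, -35], [0, 2], [-28, -21]] · [[5/7, 4/7], [-1, -1]] = [[-5, 3], [-2, -2], [1, 5]].

Y = [[-5, 3], [-2, -2], [1, 5]]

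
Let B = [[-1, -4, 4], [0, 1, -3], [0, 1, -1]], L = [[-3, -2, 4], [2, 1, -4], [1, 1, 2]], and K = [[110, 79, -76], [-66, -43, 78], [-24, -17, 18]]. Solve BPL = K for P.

Left-multiply by B⁻¹ and right-multiply by L⁻¹: P = B⁻¹KL⁻¹.
B has determinant -2; B⁻¹ = [[-1, 0, -4], [0, -1/2, 3/2], [0, -1/2, 1/2]].
det L = 2, so L⁻¹ = [[3, 4, 2], [-4, -5, -2], [1/2, 1/2, 1/2]].
B⁻¹K = [[-14, -11, 4], [-3, -4, -12], [21, 13, -30]].
P = (B⁻¹K)L⁻¹ = [[4, 1, -4], [1, 2, -4], [-4, 4, 1]].

P = [[4, 1, -4], [1, 2, -4], [-4, 4, 1]]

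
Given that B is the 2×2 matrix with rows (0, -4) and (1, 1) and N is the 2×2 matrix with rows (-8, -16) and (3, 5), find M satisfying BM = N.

Since B multiplies M on the left, M = B⁻¹N.
det B = 4, so B⁻¹ = [[1/4, 1], [-1/4, 0]].
M = B⁻¹N = [[1/4, 1], [-1/4, 0]] · [[-8, -16], [3, 5]] = [[1, 1], [2, 4]].

M = [[1, 1], [2, 4]]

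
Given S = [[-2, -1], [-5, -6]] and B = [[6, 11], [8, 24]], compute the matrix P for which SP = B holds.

Since S multiplies P on the left, P = S⁻¹B.
det S = 7; the adjugate gives S⁻¹ = [[-6/7, 1/7], [5/7, -2/7]].
P = S⁻¹B = [[-6/7, 1/7], [5/7, -2/7]] · [[6, 11], [8, 24]] = [[-4, -6], [2, 1]].

P = [[-4, -6], [2, 1]]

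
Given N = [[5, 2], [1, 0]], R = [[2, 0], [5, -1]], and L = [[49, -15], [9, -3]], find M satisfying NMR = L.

Left-multiply by N⁻¹ and right-multiply by R⁻¹: M = N⁻¹LR⁻¹.
det N = -2, so N⁻¹ = [[0, 1], [1/2, -5/2]].
R has determinant -2; R⁻¹ = [[1/2, 0], [5/2, -1]].
N⁻¹L = [[9, -3], [2, 0]].
M = (N⁻¹L)R⁻¹ = [[-3, 3], [1, 0]].

M = [[-3, 3], [1, 0]]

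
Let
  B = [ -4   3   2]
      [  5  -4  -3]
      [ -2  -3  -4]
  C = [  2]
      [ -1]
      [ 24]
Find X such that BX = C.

Since B multiplies X on the left, X = B⁻¹C.
det B = 4, so B⁻¹ = [[7/4, 3/2, -1/4], [13/2, 5, -1/2], [-23/4, -9/2, 1/4]].
X = B⁻¹C = [[7/4, 3/2, -1/4], [13/2, 5, -1/2], [-23/4, -9/2, 1/4]] · [[2], [-1], [24]] = [[-4], [-4], [-1]].

X = [[-4], [-4], [-1]]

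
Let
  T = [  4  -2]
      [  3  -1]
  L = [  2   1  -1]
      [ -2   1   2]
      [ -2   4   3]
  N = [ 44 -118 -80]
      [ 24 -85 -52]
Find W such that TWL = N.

W = [[-5, -1, -5], [-4, 3, 2]]

Isolating W: multiply by T⁻¹ from the left and L⁻¹ from the right, so W = T⁻¹NL⁻¹.
det T = 2, so T⁻¹ = [[-1/2, 1], [-3/2, 2]].
det L = -2, so L⁻¹ = [[5/2, 7/2, -3/2], [-1, -2, 1], [3, 5, -2]].
T⁻¹N = [[2, -26, -12], [-18, 7, 16]].
W = (T⁻¹N)L⁻¹ = [[-5, -1, -5], [-4, 3, 2]].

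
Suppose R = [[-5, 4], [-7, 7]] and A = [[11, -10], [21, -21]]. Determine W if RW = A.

R is on the left of W, so left-multiply by R⁻¹: W = R⁻¹A.
det R = -7; the adjugate gives R⁻¹ = [[-1, 4/7], [-1, 5/7]].
W = R⁻¹A = [[-1, 4/7], [-1, 5/7]] · [[11, -10], [21, -21]] = [[1, -2], [4, -5]].

W = [[1, -2], [4, -5]]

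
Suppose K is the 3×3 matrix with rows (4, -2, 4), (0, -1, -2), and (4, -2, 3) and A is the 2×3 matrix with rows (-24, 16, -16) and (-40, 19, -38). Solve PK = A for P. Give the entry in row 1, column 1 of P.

-6

Since K sits to the right of P, P = AK⁻¹.
det K = 4, so K⁻¹ = [[-7/4, -1/2, 2], [-2, -1, 2], [1, 0, -1]].
P = AK⁻¹ = [[-24, 16, -16], [-40, 19, -38]] · [[-7/4, -1/2, 2], [-2, -1, 2], [1, 0, -1]] = [[-6, -4, 0], [-6, 1, -4]].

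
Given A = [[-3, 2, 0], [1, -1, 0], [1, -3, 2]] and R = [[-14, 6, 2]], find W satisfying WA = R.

W = [[6, 3, 1]]

A is on the right of W, so right-multiply by A⁻¹: W = RA⁻¹.
det A = 2; the adjugate gives A⁻¹ = [[-1, -2, 0], [-1, -3, 0], [-1, -7/2, 1/2]].
W = RA⁻¹ = [[-14, 6, 2]] · [[-1, -2, 0], [-1, -3, 0], [-1, -7/2, 1/2]] = [[6, 3, 1]].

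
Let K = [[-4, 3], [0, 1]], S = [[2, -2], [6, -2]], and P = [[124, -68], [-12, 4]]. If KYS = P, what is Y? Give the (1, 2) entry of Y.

Y = K⁻¹PS⁻¹ (apply K⁻¹ on the left and S⁻¹ on the right).
det K = -4; the adjugate gives K⁻¹ = [[-1/4, 3/4], [0, 1]].
det S = 8; the adjugate gives S⁻¹ = [[-1/4, 1/4], [-3/4, 1/4]].
K⁻¹P = [[-40, 20], [-12, 4]].
Y = (K⁻¹P)S⁻¹ = [[-5, -5], [0, -2]].

-5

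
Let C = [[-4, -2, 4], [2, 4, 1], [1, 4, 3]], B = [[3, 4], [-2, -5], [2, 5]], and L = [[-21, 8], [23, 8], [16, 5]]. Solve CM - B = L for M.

M = [[1, 3], [5, -2], [-1, 5]]

CM = L + B = [[-18, 12], [21, 3], [18, 10]].
Since C multiplies M on the left, M = C⁻¹(L + B).
det C = -6; the adjugate gives C⁻¹ = [[-4/3, -11/3, 3], [5/6, 8/3, -2], [-2/3, -7/3, 2]].
M = C⁻¹(L + B) = [[1, 3], [5, -2], [-1, 5]].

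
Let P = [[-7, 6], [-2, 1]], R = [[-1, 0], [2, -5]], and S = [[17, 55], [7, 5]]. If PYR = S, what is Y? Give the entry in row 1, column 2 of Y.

Isolating Y: multiply by P⁻¹ from the left and R⁻¹ from the right, so Y = P⁻¹SR⁻¹.
det P = 5, so P⁻¹ = [[1/5, -6/5], [2/5, -7/5]].
R has determinant 5; R⁻¹ = [[-1, 0], [-2/5, -1/5]].
P⁻¹S = [[-5, 5], [-3, 15]].
Y = (P⁻¹S)R⁻¹ = [[3, -1], [-3, -3]].

-1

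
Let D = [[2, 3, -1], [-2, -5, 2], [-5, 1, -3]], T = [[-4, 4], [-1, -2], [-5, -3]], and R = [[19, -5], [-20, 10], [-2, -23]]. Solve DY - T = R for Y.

DY = R + T = [[15, -1], [-21, 8], [-7, -26]].
Since D multiplies Y on the left, Y = D⁻¹(R + T).
D has determinant 5; D⁻¹ = [[13/5, 8/5, 1/5], [-16/5, -11/5, -2/5], [-27/5, -17/5, -4/5]].
Y = D⁻¹(R + T) = [[4, 5], [1, -4], [-4, -1]].

Y = [[4, 5], [1, -4], [-4, -1]]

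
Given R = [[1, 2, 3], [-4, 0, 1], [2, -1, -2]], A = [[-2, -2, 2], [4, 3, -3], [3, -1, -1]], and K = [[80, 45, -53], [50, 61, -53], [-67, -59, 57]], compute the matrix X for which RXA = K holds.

X = [[5, 0, 2], [1, 2, -5], [-1, 5, 4]]

Isolating X: multiply by R⁻¹ from the left and A⁻¹ from the right, so X = R⁻¹KA⁻¹.
det R = 1, so R⁻¹ = [[1, 1, 2], [-6, -8, -13], [4, 5, 8]].
det A = -4; the adjugate gives A⁻¹ = [[3/2, 1, 0], [5/4, 1, -1/2], [13/4, 2, -1/2]].
R⁻¹K = [[-4, -12, 8], [-9, 9, 1], [34, 13, -21]].
X = (R⁻¹K)A⁻¹ = [[5, 0, 2], [1, 2, -5], [-1, 5, 4]].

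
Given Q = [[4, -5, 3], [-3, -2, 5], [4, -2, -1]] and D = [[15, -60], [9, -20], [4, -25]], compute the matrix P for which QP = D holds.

Q is on the left of P, so left-multiply by Q⁻¹: P = Q⁻¹D.
det Q = 5, so Q⁻¹ = [[12/5, -11/5, -19/5], [17/5, -16/5, -29/5], [14/5, -12/5, -23/5]].
P = Q⁻¹D = [[12/5, -11/5, -19/5], [17/5, -16/5, -29/5], [14/5, -12/5, -23/5]] · [[15, -60], [9, -20], [4, -25]] = [[1, -5], [-1, 5], [2, -5]].

P = [[1, -5], [-1, 5], [2, -5]]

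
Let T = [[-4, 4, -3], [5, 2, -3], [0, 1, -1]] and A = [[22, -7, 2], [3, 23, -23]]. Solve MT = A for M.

Right-multiplying both sides by T⁻¹ gives M = AT⁻¹.
det T = 1; the adjugate gives T⁻¹ = [[1, 1, -6], [5, 4, -27], [5, 4, -28]].
M = AT⁻¹ = [[22, -7, 2], [3, 23, -23]] · [[1, 1, -6], [5, 4, -27], [5, 4, -28]] = [[-3, 2, 1], [3, 3, 5]].

M = [[-3, 2, 1], [3, 3, 5]]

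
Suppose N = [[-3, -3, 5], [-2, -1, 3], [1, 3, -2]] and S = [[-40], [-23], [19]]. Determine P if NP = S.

N is on the left of P, so left-multiply by N⁻¹: P = N⁻¹S.
N has determinant -1; N⁻¹ = [[7, -9, 4], [1, -1, 1], [5, -6, 3]].
P = N⁻¹S = [[7, -9, 4], [1, -1, 1], [5, -6, 3]] · [[-40], [-23], [19]] = [[3], [2], [-5]].

P = [[3], [2], [-5]]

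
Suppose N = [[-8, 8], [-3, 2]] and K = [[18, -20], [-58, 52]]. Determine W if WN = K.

Since N sits to the right of W, W = KN⁻¹.
N has determinant 8; N⁻¹ = [[1/4, -1], [3/8, -1]].
W = KN⁻¹ = [[18, -20], [-58, 52]] · [[1/4, -1], [3/8, -1]] = [[-3, 2], [5, 6]].

W = [[-3, 2], [5, 6]]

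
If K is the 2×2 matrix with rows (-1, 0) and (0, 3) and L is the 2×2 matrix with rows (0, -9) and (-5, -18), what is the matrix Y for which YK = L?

Right-multiplying both sides by K⁻¹ gives Y = LK⁻¹.
det K = -3, so K⁻¹ = [[-1, 0], [0, 1/3]].
Y = LK⁻¹ = [[0, -9], [-5, -18]] · [[-1, 0], [0, 1/3]] = [[0, -3], [5, -6]].

Y = [[0, -3], [5, -6]]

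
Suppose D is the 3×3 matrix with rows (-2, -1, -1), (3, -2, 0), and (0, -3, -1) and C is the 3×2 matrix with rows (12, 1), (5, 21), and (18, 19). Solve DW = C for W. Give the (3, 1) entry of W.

-6

Left-multiplying both sides by D⁻¹ gives W = D⁻¹C.
det D = 2; the adjugate gives D⁻¹ = [[1, 1, -1], [3/2, 1, -3/2], [-9/2, -3, 7/2]].
W = D⁻¹C = [[1, 1, -1], [3/2, 1, -3/2], [-9/2, -3, 7/2]] · [[12, 1], [5, 21], [18, 19]] = [[-1, 3], [-4, -6], [-6, -1]].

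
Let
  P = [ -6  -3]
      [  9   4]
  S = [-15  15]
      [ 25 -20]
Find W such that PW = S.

Left-multiplying both sides by P⁻¹ gives W = P⁻¹S.
det P = 3; the adjugate gives P⁻¹ = [[4/3, 1], [-3, -2]].
W = P⁻¹S = [[4/3, 1], [-3, -2]] · [[-15, 15], [25, -20]] = [[5, 0], [-5, -5]].

W = [[5, 0], [-5, -5]]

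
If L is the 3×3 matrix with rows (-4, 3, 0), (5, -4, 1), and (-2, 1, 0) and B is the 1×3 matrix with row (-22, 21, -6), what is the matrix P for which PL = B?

P = [[1, -6, -6]]

L is on the right of P, so right-multiply by L⁻¹: P = BL⁻¹.
det L = -2; the adjugate gives L⁻¹ = [[1/2, 0, -3/2], [1, 0, -2], [3/2, 1, -1/2]].
P = BL⁻¹ = [[-22, 21, -6]] · [[1/2, 0, -3/2], [1, 0, -2], [3/2, 1, -1/2]] = [[1, -6, -6]].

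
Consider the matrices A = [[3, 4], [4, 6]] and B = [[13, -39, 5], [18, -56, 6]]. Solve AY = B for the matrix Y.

Since A multiplies Y on the left, Y = A⁻¹B.
det A = 2; the adjugate gives A⁻¹ = [[3, -2], [-2, 3/2]].
Y = A⁻¹B = [[3, -2], [-2, 3/2]] · [[13, -39, 5], [18, -56, 6]] = [[3, -5, 3], [1, -6, -1]].

Y = [[3, -5, 3], [1, -6, -1]]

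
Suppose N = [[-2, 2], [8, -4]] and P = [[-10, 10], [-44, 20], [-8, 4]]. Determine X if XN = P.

X = [[5, 0], [-2, -6], [0, -1]]

Since N sits to the right of X, X = PN⁻¹.
det N = -8, so N⁻¹ = [[1/2, 1/4], [1, 1/4]].
X = PN⁻¹ = [[-10, 10], [-44, 20], [-8, 4]] · [[1/2, 1/4], [1, 1/4]] = [[5, 0], [-2, -6], [0, -1]].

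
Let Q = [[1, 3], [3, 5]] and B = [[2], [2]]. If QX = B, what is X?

Q is on the left of X, so left-multiply by Q⁻¹: X = Q⁻¹B.
det Q = -4, so Q⁻¹ = [[-5/4, 3/4], [3/4, -1/4]].
X = Q⁻¹B = [[-5/4, 3/4], [3/4, -1/4]] · [[2], [2]] = [[-1], [1]].

X = [[-1], [1]]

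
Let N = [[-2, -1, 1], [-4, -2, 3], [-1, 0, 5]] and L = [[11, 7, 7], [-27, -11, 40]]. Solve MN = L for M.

M = [[-5, -1, 3], [3, 4, 5]]

Since N sits to the right of M, M = LN⁻¹.
N has determinant 1; N⁻¹ = [[-10, 5, -1], [17, -9, 2], [-2, 1, 0]].
M = LN⁻¹ = [[11, 7, 7], [-27, -11, 40]] · [[-10, 5, -1], [17, -9, 2], [-2, 1, 0]] = [[-5, -1, 3], [3, 4, 5]].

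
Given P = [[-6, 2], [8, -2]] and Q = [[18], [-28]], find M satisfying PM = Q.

M = [[-5], [-6]]

P is on the left of M, so left-multiply by P⁻¹: M = P⁻¹Q.
det P = -4, so P⁻¹ = [[1/2, 1/2], [2, 3/2]].
M = P⁻¹Q = [[1/2, 1/2], [2, 3/2]] · [[18], [-28]] = [[-5], [-6]].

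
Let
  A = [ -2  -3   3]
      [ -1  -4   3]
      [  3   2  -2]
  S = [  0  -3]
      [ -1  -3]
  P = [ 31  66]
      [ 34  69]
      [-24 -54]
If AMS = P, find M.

Left-multiply by A⁻¹ and right-multiply by S⁻¹: M = A⁻¹PS⁻¹.
det A = 5; the adjugate gives A⁻¹ = [[2/5, 0, 3/5], [7/5, -1, 3/5], [2, -1, 1]].
det S = -3, so S⁻¹ = [[1, -1], [-1/3, 0]].
A⁻¹P = [[-2, -6], [-5, -9], [4, 9]].
M = (A⁻¹P)S⁻¹ = [[0, 2], [-2, 5], [1, -4]].

M = [[0, 2], [-2, 5], [1, -4]]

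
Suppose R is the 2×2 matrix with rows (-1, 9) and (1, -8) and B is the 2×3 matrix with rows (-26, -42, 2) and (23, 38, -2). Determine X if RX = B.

X = [[-1, 6, -2], [-3, -4, 0]]

R is on the left of X, so left-multiply by R⁻¹: X = R⁻¹B.
R has determinant -1; R⁻¹ = [[8, 9], [1, 1]].
X = R⁻¹B = [[8, 9], [1, 1]] · [[-26, -42, 2], [23, 38, -2]] = [[-1, 6, -2], [-3, -4, 0]].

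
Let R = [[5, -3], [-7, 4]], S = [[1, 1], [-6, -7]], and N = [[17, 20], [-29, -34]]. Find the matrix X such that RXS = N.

X = [[1, -3], [2, -4]]

Isolating X: multiply by R⁻¹ from the left and S⁻¹ from the right, so X = R⁻¹NS⁻¹.
det R = -1, so R⁻¹ = [[-4, -3], [-7, -5]].
det S = -1; the adjugate gives S⁻¹ = [[7, 1], [-6, -1]].
R⁻¹N = [[19, 22], [26, 30]].
X = (R⁻¹N)S⁻¹ = [[1, -3], [2, -4]].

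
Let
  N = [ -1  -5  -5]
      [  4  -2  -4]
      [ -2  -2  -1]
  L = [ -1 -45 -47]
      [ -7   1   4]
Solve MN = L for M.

M = [[5, 4, 6], [1, -2, -1]]

N is on the right of M, so right-multiply by N⁻¹: M = LN⁻¹.
det N = 6, so N⁻¹ = [[-1, 5/6, 5/3], [2, -3/2, -4], [-2, 4/3, 11/3]].
M = LN⁻¹ = [[-1, -45, -47], [-7, 1, 4]] · [[-1, 5/6, 5/3], [2, -3/2, -4], [-2, 4/3, 11/3]] = [[5, 4, 6], [1, -2, -1]].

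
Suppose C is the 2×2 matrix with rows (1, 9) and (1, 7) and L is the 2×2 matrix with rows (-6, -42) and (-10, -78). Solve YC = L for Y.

Y = [[0, -6], [-4, -6]]

C is on the right of Y, so right-multiply by C⁻¹: Y = LC⁻¹.
C has determinant -2; C⁻¹ = [[-7/2, 9/2], [1/2, -1/2]].
Y = LC⁻¹ = [[-6, -42], [-10, -78]] · [[-7/2, 9/2], [1/2, -1/2]] = [[0, -6], [-4, -6]].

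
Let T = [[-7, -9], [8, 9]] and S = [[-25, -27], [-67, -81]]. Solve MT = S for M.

Since T sits to the right of M, M = ST⁻¹.
det T = 9, so T⁻¹ = [[1, 1], [-8/9, -7/9]].
M = ST⁻¹ = [[-25, -27], [-67, -81]] · [[1, 1], [-8/9, -7/9]] = [[-1, -4], [5, -4]].

M = [[-1, -4], [5, -4]]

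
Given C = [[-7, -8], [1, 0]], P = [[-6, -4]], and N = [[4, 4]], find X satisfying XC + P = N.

XC = N − P = [[10, 8]].
Since C sits to the right of X, X = (N − P)C⁻¹.
det C = 8, so C⁻¹ = [[0, 1], [-1/8, -7/8]].
X = (N − P)C⁻¹ = [[-1, 3]].

X = [[-1, 3]]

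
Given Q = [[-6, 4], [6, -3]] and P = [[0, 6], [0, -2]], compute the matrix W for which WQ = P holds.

W = [[6, 6], [-2, -2]]

Right-multiplying both sides by Q⁻¹ gives W = PQ⁻¹.
det Q = -6, so Q⁻¹ = [[1/2, 2/3], [1, 1]].
W = PQ⁻¹ = [[0, 6], [0, -2]] · [[1/2, 2/3], [1, 1]] = [[6, 6], [-2, -2]].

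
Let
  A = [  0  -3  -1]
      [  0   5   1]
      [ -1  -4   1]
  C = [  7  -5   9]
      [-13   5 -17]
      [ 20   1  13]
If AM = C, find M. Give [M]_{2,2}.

A is on the left of M, so left-multiply by A⁻¹: M = A⁻¹C.
A has determinant -2; A⁻¹ = [[-9/2, -7/2, -1], [1/2, 1/2, 0], [-5/2, -3/2, 0]].
M = A⁻¹C = [[-9/2, -7/2, -1], [1/2, 1/2, 0], [-5/2, -3/2, 0]] · [[7, -5, 9], [-13, 5, -17], [20, 1, 13]] = [[-6, 4, 6], [-3, 0, -4], [2, 5, 3]].

0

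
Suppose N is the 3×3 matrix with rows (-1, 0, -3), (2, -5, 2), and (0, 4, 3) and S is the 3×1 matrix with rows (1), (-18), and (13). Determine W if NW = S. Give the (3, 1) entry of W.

-1

Since N multiplies W on the left, W = N⁻¹S.
det N = -1, so N⁻¹ = [[23, 12, 15], [6, 3, 4], [-8, -4, -5]].
W = N⁻¹S = [[23, 12, 15], [6, 3, 4], [-8, -4, -5]] · [[1], [-18], [13]] = [[2], [4], [-1]].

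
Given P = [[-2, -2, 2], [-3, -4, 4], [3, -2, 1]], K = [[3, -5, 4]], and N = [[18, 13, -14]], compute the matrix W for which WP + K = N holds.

WP = N − K = [[15, 18, -18]].
P is on the right of W, so right-multiply by P⁻¹: W = (N − K)P⁻¹.
P has determinant -2; P⁻¹ = [[-2, 1, 0], [-15/2, 4, -1], [-9, 5, -1]].
W = (N − K)P⁻¹ = [[-3, -3, 0]].

W = [[-3, -3, 0]]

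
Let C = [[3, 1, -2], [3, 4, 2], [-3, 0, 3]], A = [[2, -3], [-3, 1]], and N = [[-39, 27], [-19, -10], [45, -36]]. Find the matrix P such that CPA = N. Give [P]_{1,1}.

1

Isolating P: multiply by C⁻¹ from the left and A⁻¹ from the right, so P = C⁻¹NA⁻¹.
C has determinant -3; C⁻¹ = [[-4, 1, -10/3], [5, -1, 4], [-4, 1, -3]].
A has determinant -7; A⁻¹ = [[-1/7, -3/7], [-3/7, -2/7]].
C⁻¹N = [[-13, 2], [4, 1], [2, -10]].
P = (C⁻¹N)A⁻¹ = [[1, 5], [-1, -2], [4, 2]].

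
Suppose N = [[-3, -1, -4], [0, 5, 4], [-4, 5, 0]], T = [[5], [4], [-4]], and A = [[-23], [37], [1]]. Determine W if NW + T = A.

NW = A − T = [[-28], [33], [5]].
N is on the left of W, so left-multiply by N⁻¹: W = N⁻¹(A − T).
det N = -4, so N⁻¹ = [[5, 5, -4], [4, 4, -3], [-5, -19/4, 15/4]].
W = N⁻¹(A − T) = [[5], [5], [2]].

W = [[5], [5], [2]]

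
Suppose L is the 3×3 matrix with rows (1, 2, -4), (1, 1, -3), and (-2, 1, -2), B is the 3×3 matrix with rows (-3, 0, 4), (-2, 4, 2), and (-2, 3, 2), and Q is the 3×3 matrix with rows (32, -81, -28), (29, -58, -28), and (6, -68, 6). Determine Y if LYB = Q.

Y = [[-4, -1, 5], [2, -3, 4], [-1, 2, 5]]

Left-multiply by L⁻¹ and right-multiply by B⁻¹: Y = L⁻¹QB⁻¹.
det L = 5, so L⁻¹ = [[1/5, 0, -2/5], [8/5, -2, -1/5], [3/5, -1, -1/5]].
det B = 2; the adjugate gives B⁻¹ = [[1, 6, -8], [0, 1, -1], [1, 9/2, -6]].
L⁻¹Q = [[4, 11, -8], [-8, 0, 10], [-11, 23, 10]].
Y = (L⁻¹Q)B⁻¹ = [[-4, -1, 5], [2, -3, 4], [-1, 2, 5]].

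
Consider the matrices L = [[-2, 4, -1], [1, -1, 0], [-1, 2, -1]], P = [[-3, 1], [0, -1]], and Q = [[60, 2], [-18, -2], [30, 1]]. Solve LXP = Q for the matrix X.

Isolating X: multiply by L⁻¹ from the left and P⁻¹ from the right, so X = L⁻¹QP⁻¹.
det L = 1; the adjugate gives L⁻¹ = [[1, 2, -1], [1, 1, -1], [1, 0, -2]].
det P = 3; the adjugate gives P⁻¹ = [[-1/3, -1/3], [0, -1]].
L⁻¹Q = [[-6, -3], [12, -1], [0, 0]].
X = (L⁻¹Q)P⁻¹ = [[2, 5], [-4, -3], [0, 0]].

X = [[2, 5], [-4, -3], [0, 0]]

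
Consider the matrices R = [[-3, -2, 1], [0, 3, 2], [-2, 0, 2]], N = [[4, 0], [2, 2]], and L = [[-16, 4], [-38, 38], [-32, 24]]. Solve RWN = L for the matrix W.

W = R⁻¹LN⁻¹ (apply R⁻¹ on the left and N⁻¹ on the right).
det R = -4, so R⁻¹ = [[-3/2, -1, 7/4], [1, 1, -3/2], [-3/2, -1, 9/4]].
N has determinant 8; N⁻¹ = [[1/4, 0], [-1/4, 1/2]].
R⁻¹L = [[6, -2], [-6, 6], [-10, 10]].
W = (R⁻¹L)N⁻¹ = [[2, -1], [-3, 3], [-5, 5]].

W = [[2, -1], [-3, 3], [-5, 5]]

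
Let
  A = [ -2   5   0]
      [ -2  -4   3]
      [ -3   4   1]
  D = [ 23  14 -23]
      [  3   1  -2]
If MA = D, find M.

A is on the right of M, so right-multiply by A⁻¹: M = DA⁻¹.
det A = -3; the adjugate gives A⁻¹ = [[16/3, 5/3, -5], [7/3, 2/3, -2], [20/3, 7/3, -6]].
M = DA⁻¹ = [[23, 14, -23], [3, 1, -2]] · [[16/3, 5/3, -5], [7/3, 2/3, -2], [20/3, 7/3, -6]] = [[2, -6, -5], [5, 1, -5]].

M = [[2, -6, -5], [5, 1, -5]]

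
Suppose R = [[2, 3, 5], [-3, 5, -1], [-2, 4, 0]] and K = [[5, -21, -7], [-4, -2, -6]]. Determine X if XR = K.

X = [[-2, -3, 0], [-2, -4, 6]]

Right-multiplying both sides by R⁻¹ gives X = KR⁻¹.
det R = 4, so R⁻¹ = [[1, 5, -7], [1/2, 5/2, -13/4], [-1/2, -7/2, 19/4]].
X = KR⁻¹ = [[5, -21, -7], [-4, -2, -6]] · [[1, 5, -7], [1/2, 5/2, -13/4], [-1/2, -7/2, 19/4]] = [[-2, -3, 0], [-2, -4, 6]].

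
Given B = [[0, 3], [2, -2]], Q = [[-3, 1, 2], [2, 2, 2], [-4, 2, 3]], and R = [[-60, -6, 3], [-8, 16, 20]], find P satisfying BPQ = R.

Isolating P: multiply by B⁻¹ from the left and Q⁻¹ from the right, so P = B⁻¹RQ⁻¹.
det B = -6, so B⁻¹ = [[1/3, 1/2], [1/3, 0]].
det Q = 4, so Q⁻¹ = [[1/2, 1/4, -1/2], [-7/2, -1/4, 5/2], [3, 1/2, -2]].
B⁻¹R = [[-24, 6, 11], [-20, -2, 1]].
P = (B⁻¹R)Q⁻¹ = [[0, -2, 5], [0, -4, 3]].

P = [[0, -2, 5], [0, -4, 3]]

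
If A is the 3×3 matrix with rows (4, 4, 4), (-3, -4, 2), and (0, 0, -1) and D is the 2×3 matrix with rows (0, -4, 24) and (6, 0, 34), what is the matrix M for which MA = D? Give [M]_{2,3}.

Right-multiplying both sides by A⁻¹ gives M = DA⁻¹.
det A = 4, so A⁻¹ = [[1, 1, 6], [-3/4, -1, -5], [0, 0, -1]].
M = DA⁻¹ = [[0, -4, 24], [6, 0, 34]] · [[1, 1, 6], [-3/4, -1, -5], [0, 0, -1]] = [[3, 4, -4], [6, 6, 2]].

2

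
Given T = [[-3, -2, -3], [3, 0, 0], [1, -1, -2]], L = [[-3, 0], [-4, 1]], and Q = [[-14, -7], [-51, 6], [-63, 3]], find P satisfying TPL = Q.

P = T⁻¹QL⁻¹ (apply T⁻¹ on the left and L⁻¹ on the right).
T has determinant -3; T⁻¹ = [[0, 1/3, 0], [-2, -3, 3], [1, 5/3, -2]].
det L = -3; the adjugate gives L⁻¹ = [[-1/3, 0], [-4/3, 1]].
T⁻¹Q = [[-17, 2], [-8, 5], [27, -3]].
P = (T⁻¹Q)L⁻¹ = [[3, 2], [-4, 5], [-5, -3]].

P = [[3, 2], [-4, 5], [-5, -3]]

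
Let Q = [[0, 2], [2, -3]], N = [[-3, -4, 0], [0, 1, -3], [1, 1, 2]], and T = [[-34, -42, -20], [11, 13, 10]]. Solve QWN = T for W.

Left-multiply by Q⁻¹ and right-multiply by N⁻¹: W = Q⁻¹TN⁻¹.
det Q = -4; the adjugate gives Q⁻¹ = [[3/4, 1/2], [1/2, 0]].
det N = -3, so N⁻¹ = [[-5/3, -8/3, -4], [1, 2, 3], [1/3, 1/3, 1]].
Q⁻¹T = [[-20, -25, -10], [-17, -21, -10]].
W = (Q⁻¹T)N⁻¹ = [[5, 0, -5], [4, 0, -5]].

W = [[5, 0, -5], [4, 0, -5]]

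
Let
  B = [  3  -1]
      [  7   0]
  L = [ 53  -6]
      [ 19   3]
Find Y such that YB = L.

Since B sits to the right of Y, Y = LB⁻¹.
B has determinant 7; B⁻¹ = [[0, 1/7], [-1, 3/7]].
Y = LB⁻¹ = [[53, -6], [19, 3]] · [[0, 1/7], [-1, 3/7]] = [[6, 5], [-3, 4]].

Y = [[6, 5], [-3, 4]]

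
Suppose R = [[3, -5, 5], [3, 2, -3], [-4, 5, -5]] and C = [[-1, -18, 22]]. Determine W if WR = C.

R is on the right of W, so right-multiply by R⁻¹: W = CR⁻¹.
det R = -5; the adjugate gives R⁻¹ = [[-1, 0, -1], [-27/5, -1, -24/5], [-23/5, -1, -21/5]].
W = CR⁻¹ = [[-1, -18, 22]] · [[-1, 0, -1], [-27/5, -1, -24/5], [-23/5, -1, -21/5]] = [[-3, -4, -5]].

W = [[-3, -4, -5]]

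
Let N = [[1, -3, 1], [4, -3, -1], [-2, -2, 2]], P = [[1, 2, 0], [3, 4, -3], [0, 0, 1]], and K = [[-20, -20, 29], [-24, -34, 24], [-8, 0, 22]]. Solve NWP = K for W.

Isolating W: multiply by N⁻¹ from the left and P⁻¹ from the right, so W = N⁻¹KP⁻¹.
N has determinant -4; N⁻¹ = [[2, -1, -3/2], [3/2, -1, -5/4], [7/2, -2, -9/4]].
det P = -2, so P⁻¹ = [[-2, 1, 3], [3/2, -1/2, -3/2], [0, 0, 1]].
N⁻¹K = [[-4, -6, 1], [4, 4, -8], [-4, -2, 4]].
W = (N⁻¹K)P⁻¹ = [[-1, -1, -2], [-2, 2, -2], [5, -3, -5]].

W = [[-1, -1, -2], [-2, 2, -2], [5, -3, -5]]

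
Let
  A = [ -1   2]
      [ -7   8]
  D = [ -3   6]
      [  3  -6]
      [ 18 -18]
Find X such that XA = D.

X = [[3, 0], [-3, 0], [3, -3]]

Right-multiplying both sides by A⁻¹ gives X = DA⁻¹.
det A = 6; the adjugate gives A⁻¹ = [[4/3, -1/3], [7/6, -1/6]].
X = DA⁻¹ = [[-3, 6], [3, -6], [18, -18]] · [[4/3, -1/3], [7/6, -1/6]] = [[3, 0], [-3, 0], [3, -3]].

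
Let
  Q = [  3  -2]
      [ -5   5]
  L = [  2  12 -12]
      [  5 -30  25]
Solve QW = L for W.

W = [[4, 0, -2], [5, -6, 3]]

Q is on the left of W, so left-multiply by Q⁻¹: W = Q⁻¹L.
det Q = 5; the adjugate gives Q⁻¹ = [[1, 2/5], [1, 3/5]].
W = Q⁻¹L = [[1, 2/5], [1, 3/5]] · [[2, 12, -12], [5, -30, 25]] = [[4, 0, -2], [5, -6, 3]].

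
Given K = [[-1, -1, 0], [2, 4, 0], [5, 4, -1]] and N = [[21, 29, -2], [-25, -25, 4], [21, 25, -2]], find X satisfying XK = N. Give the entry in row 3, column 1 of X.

Right-multiplying both sides by K⁻¹ gives X = NK⁻¹.
det K = 2, so K⁻¹ = [[-2, -1/2, 0], [1, 1/2, 0], [-6, -1/2, -1]].
X = NK⁻¹ = [[21, 29, -2], [-25, -25, 4], [21, 25, -2]] · [[-2, -1/2, 0], [1, 1/2, 0], [-6, -1/2, -1]] = [[-1, 5, 2], [1, -2, -4], [-5, 3, 2]].

-5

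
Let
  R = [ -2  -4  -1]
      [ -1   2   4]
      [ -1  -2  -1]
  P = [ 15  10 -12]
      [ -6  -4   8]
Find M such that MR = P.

M = [[-2, -5, -6], [4, 2, -4]]

Since R sits to the right of M, M = PR⁻¹.
det R = 4; the adjugate gives R⁻¹ = [[3/2, -1/2, -7/2], [-5/4, 1/4, 9/4], [1, 0, -2]].
M = PR⁻¹ = [[15, 10, -12], [-6, -4, 8]] · [[3/2, -1/2, -7/2], [-5/4, 1/4, 9/4], [1, 0, -2]] = [[-2, -5, -6], [4, 2, -4]].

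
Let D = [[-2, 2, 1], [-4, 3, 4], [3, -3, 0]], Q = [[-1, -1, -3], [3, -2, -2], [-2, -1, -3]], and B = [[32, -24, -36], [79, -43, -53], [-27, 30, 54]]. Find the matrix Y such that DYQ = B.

Isolating Y: multiply by D⁻¹ from the left and Q⁻¹ from the right, so Y = D⁻¹BQ⁻¹.
D has determinant 3; D⁻¹ = [[4, -1, 5/3], [4, -1, 4/3], [1, 0, 2/3]].
det Q = 4; the adjugate gives Q⁻¹ = [[1, 0, -1], [13/4, -3/4, -11/4], [-7/4, 1/4, 5/4]].
D⁻¹B = [[4, -3, -1], [13, -13, -19], [14, -4, 0]].
Y = (D⁻¹B)Q⁻¹ = [[-4, 2, 3], [4, 5, -1], [1, 3, -3]].

Y = [[-4, 2, 3], [4, 5, -1], [1, 3, -3]]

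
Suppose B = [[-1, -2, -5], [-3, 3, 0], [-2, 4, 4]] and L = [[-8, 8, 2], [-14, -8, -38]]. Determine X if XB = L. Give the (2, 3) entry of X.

-2

Right-multiplying both sides by B⁻¹ gives X = LB⁻¹.
det B = -6, so B⁻¹ = [[-2, 2, -5/2], [-2, 7/3, -5/2], [1, -4/3, 3/2]].
X = LB⁻¹ = [[-8, 8, 2], [-14, -8, -38]] · [[-2, 2, -5/2], [-2, 7/3, -5/2], [1, -4/3, 3/2]] = [[2, 0, 3], [6, 4, -2]].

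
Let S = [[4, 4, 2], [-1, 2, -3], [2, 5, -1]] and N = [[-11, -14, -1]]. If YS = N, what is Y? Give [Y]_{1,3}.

S is on the right of Y, so right-multiply by S⁻¹: Y = NS⁻¹.
det S = 6, so S⁻¹ = [[13/6, 7/3, -8/3], [-7/6, -4/3, 5/3], [-3/2, -2, 2]].
Y = NS⁻¹ = [[-11, -14, -1]] · [[13/6, 7/3, -8/3], [-7/6, -4/3, 5/3], [-3/2, -2, 2]] = [[-6, -5, 4]].

4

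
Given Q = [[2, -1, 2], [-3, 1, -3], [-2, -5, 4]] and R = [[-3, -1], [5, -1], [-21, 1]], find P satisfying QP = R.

Q is on the left of P, so left-multiply by Q⁻¹: P = Q⁻¹R.
det Q = -6; the adjugate gives Q⁻¹ = [[11/6, 1, -1/6], [-3, -2, 0], [-17/6, -2, 1/6]].
P = Q⁻¹R = [[11/6, 1, -1/6], [-3, -2, 0], [-17/6, -2, 1/6]] · [[-3, -1], [5, -1], [-21, 1]] = [[3, -3], [-1, 5], [-5, 5]].

P = [[3, -3], [-1, 5], [-5, 5]]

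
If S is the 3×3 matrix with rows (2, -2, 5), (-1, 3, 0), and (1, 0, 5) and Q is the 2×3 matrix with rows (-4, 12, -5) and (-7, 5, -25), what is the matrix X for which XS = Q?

X = [[3, 6, -4], [-1, 1, -4]]

S is on the right of X, so right-multiply by S⁻¹: X = QS⁻¹.
det S = 5, so S⁻¹ = [[3, 2, -3], [1, 1, -1], [-3/5, -2/5, 4/5]].
X = QS⁻¹ = [[-4, 12, -5], [-7, 5, -25]] · [[3, 2, -3], [1, 1, -1], [-3/5, -2/5, 4/5]] = [[3, 6, -4], [-1, 1, -4]].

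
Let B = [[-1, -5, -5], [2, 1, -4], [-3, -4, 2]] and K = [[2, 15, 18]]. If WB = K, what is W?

W = [[-2, -3, -2]]

Right-multiplying both sides by B⁻¹ gives W = KB⁻¹.
det B = -1; the adjugate gives B⁻¹ = [[14, -30, -25], [-8, 17, 14], [5, -11, -9]].
W = KB⁻¹ = [[2, 15, 18]] · [[14, -30, -25], [-8, 17, 14], [5, -11, -9]] = [[-2, -3, -2]].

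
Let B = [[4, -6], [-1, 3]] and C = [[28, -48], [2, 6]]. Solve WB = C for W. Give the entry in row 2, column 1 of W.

2

B is on the right of W, so right-multiply by B⁻¹: W = CB⁻¹.
det B = 6; the adjugate gives B⁻¹ = [[1/2, 1], [1/6, 2/3]].
W = CB⁻¹ = [[28, -48], [2, 6]] · [[1/2, 1], [1/6, 2/3]] = [[6, -4], [2, 6]].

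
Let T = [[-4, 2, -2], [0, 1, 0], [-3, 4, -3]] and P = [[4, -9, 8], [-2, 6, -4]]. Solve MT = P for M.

Since T sits to the right of M, M = PT⁻¹.
det T = 6, so T⁻¹ = [[-1/2, -1/3, 1/3], [0, 1, 0], [1/2, 5/3, -2/3]].
M = PT⁻¹ = [[4, -9, 8], [-2, 6, -4]] · [[-1/2, -1/3, 1/3], [0, 1, 0], [1/2, 5/3, -2/3]] = [[2, 3, -4], [-1, 0, 2]].

M = [[2, 3, -4], [-1, 0, 2]]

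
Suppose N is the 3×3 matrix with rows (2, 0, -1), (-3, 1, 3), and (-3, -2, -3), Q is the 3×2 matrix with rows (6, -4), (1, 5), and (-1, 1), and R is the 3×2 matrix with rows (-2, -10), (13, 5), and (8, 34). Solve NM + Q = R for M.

NM = R − Q = [[-8, -6], [12, 0], [9, 33]].
N is on the left of M, so left-multiply by N⁻¹: M = N⁻¹(R − Q).
N has determinant -3; N⁻¹ = [[-1, -2/3, -1/3], [6, 3, 1], [-3, -4/3, -2/3]].
M = N⁻¹(R − Q) = [[-3, -5], [-3, -3], [2, -4]].

M = [[-3, -5], [-3, -3], [2, -4]]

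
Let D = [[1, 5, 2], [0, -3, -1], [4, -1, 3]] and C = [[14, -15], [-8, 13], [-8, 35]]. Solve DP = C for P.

Since D multiplies P on the left, P = D⁻¹C.
D has determinant -6; D⁻¹ = [[5/3, 17/6, -1/6], [2/3, 5/6, -1/6], [-2, -7/2, 1/2]].
P = D⁻¹C = [[5/3, 17/6, -1/6], [2/3, 5/6, -1/6], [-2, -7/2, 1/2]] · [[14, -15], [-8, 13], [-8, 35]] = [[2, 6], [4, -5], [-4, 2]].

P = [[2, 6], [4, -5], [-4, 2]]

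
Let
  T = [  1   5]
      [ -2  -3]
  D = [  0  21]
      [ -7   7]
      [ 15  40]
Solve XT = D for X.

Right-multiplying both sides by T⁻¹ gives X = DT⁻¹.
T has determinant 7; T⁻¹ = [[-3/7, -5/7], [2/7, 1/7]].
X = DT⁻¹ = [[0, 21], [-7, 7], [15, 40]] · [[-3/7, -5/7], [2/7, 1/7]] = [[6, 3], [5, 6], [5, -5]].

X = [[6, 3], [5, 6], [5, -5]]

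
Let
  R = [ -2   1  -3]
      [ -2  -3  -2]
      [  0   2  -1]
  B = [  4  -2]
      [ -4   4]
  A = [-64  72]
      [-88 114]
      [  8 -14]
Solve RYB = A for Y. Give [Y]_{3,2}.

Left-multiply by R⁻¹ and right-multiply by B⁻¹: Y = R⁻¹AB⁻¹.
R has determinant -4; R⁻¹ = [[-7/4, 5/4, 11/4], [1/2, -1/2, -1/2], [1, -1, -2]].
B has determinant 8; B⁻¹ = [[1/2, 1/4], [1/2, 1/2]].
R⁻¹A = [[24, -22], [8, -14], [8, -14]].
Y = (R⁻¹A)B⁻¹ = [[1, -5], [-3, -5], [-3, -5]].

-5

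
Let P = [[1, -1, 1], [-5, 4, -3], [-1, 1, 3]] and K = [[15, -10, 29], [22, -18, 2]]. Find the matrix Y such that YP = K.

Y = [[-4, -5, 6], [-1, -4, -3]]

Right-multiplying both sides by P⁻¹ gives Y = KP⁻¹.
P has determinant -4; P⁻¹ = [[-15/4, -1, 1/4], [-9/2, -1, 1/2], [1/4, 0, 1/4]].
Y = KP⁻¹ = [[15, -10, 29], [22, -18, 2]] · [[-15/4, -1, 1/4], [-9/2, -1, 1/2], [1/4, 0, 1/4]] = [[-4, -5, 6], [-1, -4, -3]].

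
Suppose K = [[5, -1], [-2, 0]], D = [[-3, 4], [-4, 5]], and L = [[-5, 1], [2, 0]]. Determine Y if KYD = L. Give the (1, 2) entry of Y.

4

Left-multiply by K⁻¹ and right-multiply by D⁻¹: Y = K⁻¹LD⁻¹.
det K = -2; the adjugate gives K⁻¹ = [[0, -1/2], [-1, -5/2]].
D has determinant 1; D⁻¹ = [[5, -4], [4, -3]].
K⁻¹L = [[-1, 0], [0, -1]].
Y = (K⁻¹L)D⁻¹ = [[-5, 4], [-4, 3]].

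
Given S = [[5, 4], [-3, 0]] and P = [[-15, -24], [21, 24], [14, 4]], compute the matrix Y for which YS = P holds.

Since S sits to the right of Y, Y = PS⁻¹.
S has determinant 12; S⁻¹ = [[0, -1/3], [1/4, 5/12]].
Y = PS⁻¹ = [[-15, -24], [21, 24], [14, 4]] · [[0, -1/3], [1/4, 5/12]] = [[-6, -5], [6, 3], [1, -3]].

Y = [[-6, -5], [6, 3], [1, -3]]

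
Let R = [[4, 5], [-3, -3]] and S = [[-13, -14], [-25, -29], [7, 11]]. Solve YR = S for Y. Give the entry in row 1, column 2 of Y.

3

Right-multiplying both sides by R⁻¹ gives Y = SR⁻¹.
R has determinant 3; R⁻¹ = [[-1, -5/3], [1, 4/3]].
Y = SR⁻¹ = [[-13, -14], [-25, -29], [7, 11]] · [[-1, -5/3], [1, 4/3]] = [[-1, 3], [-4, 3], [4, 3]].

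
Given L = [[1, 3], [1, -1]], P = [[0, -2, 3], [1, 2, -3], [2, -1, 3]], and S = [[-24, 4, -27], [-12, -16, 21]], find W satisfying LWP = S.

W = [[3, -5, -5], [2, 3, -3]]

W = L⁻¹SP⁻¹ (apply L⁻¹ on the left and P⁻¹ on the right).
det L = -4, so L⁻¹ = [[1/4, 3/4], [1/4, -1/4]].
det P = 3, so P⁻¹ = [[1, 1, 0], [-3, -2, 1], [-5/3, -4/3, 2/3]].
L⁻¹S = [[-15, -11, 9], [-3, 5, -12]].
W = (L⁻¹S)P⁻¹ = [[3, -5, -5], [2, 3, -3]].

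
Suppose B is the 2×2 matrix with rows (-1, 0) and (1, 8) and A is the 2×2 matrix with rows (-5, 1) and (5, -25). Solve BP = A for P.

B is on the left of P, so left-multiply by B⁻¹: P = B⁻¹A.
det B = -8, so B⁻¹ = [[-1, 0], [1/8, 1/8]].
P = B⁻¹A = [[-1, 0], [1/8, 1/8]] · [[-5, 1], [5, -25]] = [[5, -1], [0, -3]].

P = [[5, -1], [0, -3]]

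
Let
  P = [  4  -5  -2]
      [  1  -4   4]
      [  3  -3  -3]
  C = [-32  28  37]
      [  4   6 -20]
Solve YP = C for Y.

Since P sits to the right of Y, Y = CP⁻¹.
P has determinant 3; P⁻¹ = [[8, -3, -28/3], [5, -2, -6], [3, -1, -11/3]].
Y = CP⁻¹ = [[-32, 28, 37], [4, 6, -20]] · [[8, -3, -28/3], [5, -2, -6], [3, -1, -11/3]] = [[-5, 3, -5], [2, -4, 0]].

Y = [[-5, 3, -5], [2, -4, 0]]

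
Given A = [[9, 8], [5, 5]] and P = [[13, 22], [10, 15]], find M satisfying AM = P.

Since A multiplies M on the left, M = A⁻¹P.
A has determinant 5; A⁻¹ = [[1, -8/5], [-1, 9/5]].
M = A⁻¹P = [[1, -8/5], [-1, 9/5]] · [[13, 22], [10, 15]] = [[-3, -2], [5, 5]].

M = [[-3, -2], [5, 5]]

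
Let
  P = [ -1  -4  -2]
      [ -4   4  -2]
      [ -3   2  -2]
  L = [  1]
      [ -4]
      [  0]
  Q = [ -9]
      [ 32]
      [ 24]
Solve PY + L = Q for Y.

PY = Q − L = [[-10], [36], [24]].
P is on the left of Y, so left-multiply by P⁻¹: Y = P⁻¹(Q − L).
det P = 4; the adjugate gives P⁻¹ = [[-1, -3, 4], [-1/2, -1, 3/2], [1, 7/2, -5]].
Y = P⁻¹(Q − L) = [[-2], [5], [-4]].

Y = [[-2], [5], [-4]]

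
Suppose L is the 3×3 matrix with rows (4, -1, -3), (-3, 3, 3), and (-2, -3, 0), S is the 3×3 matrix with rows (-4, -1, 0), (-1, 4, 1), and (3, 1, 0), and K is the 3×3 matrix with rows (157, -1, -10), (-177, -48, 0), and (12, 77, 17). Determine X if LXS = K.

X = L⁻¹KS⁻¹ (apply L⁻¹ on the left and S⁻¹ on the right).
det L = -3, so L⁻¹ = [[-3, -3, -2], [2, 2, 1], [-5, -14/3, -3]].
det S = 1, so S⁻¹ = [[-1, 0, -1], [3, 0, 4], [-13, 1, -17]].
L⁻¹K = [[36, -7, -4], [-28, -21, -3], [5, -2, -1]].
X = (L⁻¹K)S⁻¹ = [[-5, -4, 4], [4, -3, -5], [2, -1, 4]].

X = [[-5, -4, 4], [4, -3, -5], [2, -1, 4]]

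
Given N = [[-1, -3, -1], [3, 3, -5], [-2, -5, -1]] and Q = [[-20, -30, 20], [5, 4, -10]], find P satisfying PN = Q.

P = [[5, -5, 0], [-1, 2, 1]]

Right-multiplying both sides by N⁻¹ gives P = QN⁻¹.
det N = -2; the adjugate gives N⁻¹ = [[14, -1, -9], [-13/2, 1/2, 4], [9/2, -1/2, -3]].
P = QN⁻¹ = [[-20, -30, 20], [5, 4, -10]] · [[14, -1, -9], [-13/2, 1/2, 4], [9/2, -1/2, -3]] = [[5, -5, 0], [-1, 2, 1]].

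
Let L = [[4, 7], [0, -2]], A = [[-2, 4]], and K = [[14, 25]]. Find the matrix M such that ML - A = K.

ML = K + A = [[12, 29]].
Since L sits to the right of M, M = (K + A)L⁻¹.
L has determinant -8; L⁻¹ = [[1/4, 7/8], [0, -1/2]].
M = (K + A)L⁻¹ = [[3, -4]].

M = [[3, -4]]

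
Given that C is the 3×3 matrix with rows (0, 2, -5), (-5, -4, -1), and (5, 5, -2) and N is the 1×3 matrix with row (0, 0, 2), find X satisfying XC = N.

Right-multiplying both sides by C⁻¹ gives X = NC⁻¹.
C has determinant -5; C⁻¹ = [[-13/5, 21/5, 22/5], [3, -5, -5], [1, -2, -2]].
X = NC⁻¹ = [[0, 0, 2]] · [[-13/5, 21/5, 22/5], [3, -5, -5], [1, -2, -2]] = [[2, -4, -4]].

X = [[2, -4, -4]]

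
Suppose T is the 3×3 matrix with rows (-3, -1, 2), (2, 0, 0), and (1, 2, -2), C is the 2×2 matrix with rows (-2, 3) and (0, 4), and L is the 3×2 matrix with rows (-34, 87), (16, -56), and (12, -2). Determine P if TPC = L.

P = T⁻¹LC⁻¹ (apply T⁻¹ on the left and C⁻¹ on the right).
det T = 4; the adjugate gives T⁻¹ = [[0, 1/2, 0], [1, 1, 1], [1, 5/4, 1/2]].
det C = -8; the adjugate gives C⁻¹ = [[-1/2, 3/8], [0, 1/4]].
T⁻¹L = [[8, -28], [-6, 29], [-8, 16]].
P = (T⁻¹L)C⁻¹ = [[-4, -4], [3, 5], [4, 1]].

P = [[-4, -4], [3, 5], [4, 1]]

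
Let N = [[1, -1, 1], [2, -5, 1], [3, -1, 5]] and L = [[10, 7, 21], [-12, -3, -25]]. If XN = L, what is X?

X = [[4, -3, 4], [4, 1, -6]]

Right-multiplying both sides by N⁻¹ gives X = LN⁻¹.
det N = -4; the adjugate gives N⁻¹ = [[6, -1, -1], [7/4, -1/2, -1/4], [-13/4, 1/2, 3/4]].
X = LN⁻¹ = [[10, 7, 21], [-12, -3, -25]] · [[6, -1, -1], [7/4, -1/2, -1/4], [-13/4, 1/2, 3/4]] = [[4, -3, 4], [4, 1, -6]].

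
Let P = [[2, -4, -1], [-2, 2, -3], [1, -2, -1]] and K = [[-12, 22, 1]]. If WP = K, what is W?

W = [[-6, 1, 2]]

P is on the right of W, so right-multiply by P⁻¹: W = KP⁻¹.
det P = 2, so P⁻¹ = [[-4, -1, 7], [-5/2, -1/2, 4], [1, 0, -2]].
W = KP⁻¹ = [[-12, 22, 1]] · [[-4, -1, 7], [-5/2, -1/2, 4], [1, 0, -2]] = [[-6, 1, 2]].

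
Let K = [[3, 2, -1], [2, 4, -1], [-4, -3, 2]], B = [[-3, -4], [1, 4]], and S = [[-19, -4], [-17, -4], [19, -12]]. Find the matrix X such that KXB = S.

X = [[3, 1], [1, 0], [2, -5]]

Left-multiply by K⁻¹ and right-multiply by B⁻¹: X = K⁻¹SB⁻¹.
det K = 5; the adjugate gives K⁻¹ = [[1, -1/5, 2/5], [0, 2/5, 1/5], [2, 1/5, 8/5]].
det B = -8; the adjugate gives B⁻¹ = [[-1/2, -1/2], [1/8, 3/8]].
K⁻¹S = [[-8, -8], [-3, -4], [-11, -28]].
X = (K⁻¹S)B⁻¹ = [[3, 1], [1, 0], [2, -5]].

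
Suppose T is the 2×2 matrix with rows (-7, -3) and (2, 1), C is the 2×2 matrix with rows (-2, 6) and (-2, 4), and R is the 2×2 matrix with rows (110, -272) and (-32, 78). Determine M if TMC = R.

Isolating M: multiply by T⁻¹ from the left and C⁻¹ from the right, so M = T⁻¹RC⁻¹.
T has determinant -1; T⁻¹ = [[-1, -3], [2, 7]].
det C = 4, so C⁻¹ = [[1, -3/2], [1/2, -1/2]].
T⁻¹R = [[-14, 38], [-4, 2]].
M = (T⁻¹R)C⁻¹ = [[5, 2], [-3, 5]].

M = [[5, 2], [-3, 5]]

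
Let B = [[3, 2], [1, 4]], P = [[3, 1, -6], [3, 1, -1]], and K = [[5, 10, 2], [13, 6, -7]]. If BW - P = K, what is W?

W = [[0, 3, 0], [4, 1, -2]]

BW = K + P = [[8, 11, -4], [16, 7, -8]].
B is on the left of W, so left-multiply by B⁻¹: W = B⁻¹(K + P).
B has determinant 10; B⁻¹ = [[2/5, -1/5], [-1/10, 3/10]].
W = B⁻¹(K + P) = [[0, 3, 0], [4, 1, -2]].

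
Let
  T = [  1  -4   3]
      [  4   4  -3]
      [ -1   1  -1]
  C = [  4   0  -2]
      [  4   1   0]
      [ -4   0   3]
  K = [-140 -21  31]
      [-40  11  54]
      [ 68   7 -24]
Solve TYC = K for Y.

Y = [[-4, -2, 3], [1, 4, 3], [-1, -1, 4]]

Isolating Y: multiply by T⁻¹ from the left and C⁻¹ from the right, so Y = T⁻¹KC⁻¹.
det T = -5; the adjugate gives T⁻¹ = [[1/5, 1/5, 0], [-7/5, -2/5, -3], [-8/5, -3/5, -4]].
det C = 4; the adjugate gives C⁻¹ = [[3/4, 0, 1/2], [-3, 1, -2], [1, 0, 1]].
T⁻¹K = [[-36, -2, 17], [8, 4, 7], [-24, -1, 14]].
Y = (T⁻¹K)C⁻¹ = [[-4, -2, 3], [1, 4, 3], [-1, -1, 4]].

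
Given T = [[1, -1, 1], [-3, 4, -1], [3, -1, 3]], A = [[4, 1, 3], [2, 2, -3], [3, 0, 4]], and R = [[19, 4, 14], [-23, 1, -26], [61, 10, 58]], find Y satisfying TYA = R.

Isolating Y: multiply by T⁻¹ from the left and A⁻¹ from the right, so Y = T⁻¹RA⁻¹.
det T = -4; the adjugate gives T⁻¹ = [[-11/4, -1/2, 3/4], [-3/2, 0, 1/2], [9/4, 1/2, -1/4]].
A has determinant -3; A⁻¹ = [[-8/3, 4/3, 3], [17/3, -7/3, -6], [2, -1, -2]].
T⁻¹R = [[5, -4, 18], [2, -1, 8], [16, 7, 4]].
Y = (T⁻¹R)A⁻¹ = [[0, -2, 3], [5, -3, -4], [5, 1, -2]].

Y = [[0, -2, 3], [5, -3, -4], [5, 1, -2]]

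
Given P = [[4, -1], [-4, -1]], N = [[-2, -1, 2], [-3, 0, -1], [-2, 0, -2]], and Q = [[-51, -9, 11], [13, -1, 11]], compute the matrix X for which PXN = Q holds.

X = [[1, 2, 0], [-5, -5, 3]]

X = P⁻¹QN⁻¹ (apply P⁻¹ on the left and N⁻¹ on the right).
det P = -8, so P⁻¹ = [[1/8, -1/8], [-1/2, -1/2]].
det N = 4; the adjugate gives N⁻¹ = [[0, -1/2, 1/4], [-1, 2, -2], [0, 1/2, -3/4]].
P⁻¹Q = [[-8, -1, 0], [19, 5, -11]].
X = (P⁻¹Q)N⁻¹ = [[1, 2, 0], [-5, -5, 3]].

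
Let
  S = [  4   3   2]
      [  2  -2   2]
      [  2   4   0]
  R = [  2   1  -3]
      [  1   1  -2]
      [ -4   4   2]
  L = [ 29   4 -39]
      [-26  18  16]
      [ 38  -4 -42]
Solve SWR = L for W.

W = [[-1, 3, 4], [3, -1, -3], [-2, 3, -5]]

W = S⁻¹LR⁻¹ (apply S⁻¹ on the left and R⁻¹ on the right).
S has determinant 4; S⁻¹ = [[-2, 2, 5/2], [1, -1, -1], [3, -5/2, -7/2]].
det R = 2, so R⁻¹ = [[5, -7, 1/2], [3, -4, 1/2], [4, -6, 1/2]].
S⁻¹L = [[-15, 18, 5], [17, -10, -13], [19, -19, -10]].
W = (S⁻¹L)R⁻¹ = [[-1, 3, 4], [3, -1, -3], [-2, 3, -5]].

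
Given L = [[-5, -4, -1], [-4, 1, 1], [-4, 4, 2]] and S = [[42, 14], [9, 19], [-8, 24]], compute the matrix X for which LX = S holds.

Since L multiplies X on the left, X = L⁻¹S.
det L = 6; the adjugate gives L⁻¹ = [[-1/3, 2/3, -1/2], [2/3, -7/3, 3/2], [-2, 6, -7/2]].
X = L⁻¹S = [[-1/3, 2/3, -1/2], [2/3, -7/3, 3/2], [-2, 6, -7/2]] · [[42, 14], [9, 19], [-8, 24]] = [[-4, -4], [-5, 1], [-2, 2]].

X = [[-4, -4], [-5, 1], [-2, 2]]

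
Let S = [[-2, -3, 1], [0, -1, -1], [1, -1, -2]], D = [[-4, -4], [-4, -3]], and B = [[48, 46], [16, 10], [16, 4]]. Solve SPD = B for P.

Isolating P: multiply by S⁻¹ from the left and D⁻¹ from the right, so P = S⁻¹BD⁻¹.
det S = 2, so S⁻¹ = [[1/2, -7/2, 2], [-1/2, 3/2, -1], [1/2, -5/2, 1]].
det D = -4, so D⁻¹ = [[3/4, -1], [-1, 1]].
S⁻¹B = [[0, -4], [-16, -12], [0, 2]].
P = (S⁻¹B)D⁻¹ = [[4, -4], [0, 4], [-2, 2]].

P = [[4, -4], [0, 4], [-2, 2]]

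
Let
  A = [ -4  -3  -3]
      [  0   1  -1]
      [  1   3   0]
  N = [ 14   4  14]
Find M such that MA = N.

A is on the right of M, so right-multiply by A⁻¹: M = NA⁻¹.
det A = -6; the adjugate gives A⁻¹ = [[-1/2, 3/2, -1], [1/6, -1/2, 2/3], [1/6, -3/2, 2/3]].
M = NA⁻¹ = [[14, 4, 14]] · [[-1/2, 3/2, -1], [1/6, -1/2, 2/3], [1/6, -3/2, 2/3]] = [[-4, -2, -2]].

M = [[-4, -2, -2]]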